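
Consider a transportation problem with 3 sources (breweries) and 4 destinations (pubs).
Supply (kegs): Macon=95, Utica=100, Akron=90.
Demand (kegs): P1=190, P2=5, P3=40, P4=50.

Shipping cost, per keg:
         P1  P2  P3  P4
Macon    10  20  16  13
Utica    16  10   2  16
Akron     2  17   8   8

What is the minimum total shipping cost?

2140

One minimum-cost allocation:
  Macon to P1: 95 kegs
  Utica to P1: 5 kegs
  Utica to P2: 5 kegs
  Utica to P3: 40 kegs
  Utica to P4: 50 kegs
  Akron to P1: 90 kegs
Total cost = 2140.
(Supply check: Macon ships 95; Utica ships 100; Akron ships 90.)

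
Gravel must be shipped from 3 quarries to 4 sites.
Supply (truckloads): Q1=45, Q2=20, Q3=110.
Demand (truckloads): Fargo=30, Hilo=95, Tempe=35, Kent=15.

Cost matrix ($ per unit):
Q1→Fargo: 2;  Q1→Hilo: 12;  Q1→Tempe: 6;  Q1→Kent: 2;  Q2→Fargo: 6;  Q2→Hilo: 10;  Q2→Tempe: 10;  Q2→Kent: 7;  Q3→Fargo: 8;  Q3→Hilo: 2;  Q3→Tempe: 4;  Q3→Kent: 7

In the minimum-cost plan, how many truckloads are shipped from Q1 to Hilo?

0

Optimal shipments:
  Q1→Fargo: 10 × $2 = $20
  Q1→Tempe: 20 × $6 = $120
  Q1→Kent: 15 × $2 = $30
  Q2→Fargo: 20 × $6 = $120
  Q3→Hilo: 95 × $2 = $190
  Q3→Tempe: 15 × $4 = $60
Total cost = $540.
The route Q1→Hilo is not used.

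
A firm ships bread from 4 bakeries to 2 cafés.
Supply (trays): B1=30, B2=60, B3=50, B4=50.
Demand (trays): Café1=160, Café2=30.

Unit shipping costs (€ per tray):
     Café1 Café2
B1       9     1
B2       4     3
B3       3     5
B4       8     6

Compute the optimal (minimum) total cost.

A cheapest plan:
  B1->Café2: 30 trays
  B2->Café1: 60 trays
  B3->Café1: 50 trays
  B4->Café1: 50 trays
Total cost = €820.

820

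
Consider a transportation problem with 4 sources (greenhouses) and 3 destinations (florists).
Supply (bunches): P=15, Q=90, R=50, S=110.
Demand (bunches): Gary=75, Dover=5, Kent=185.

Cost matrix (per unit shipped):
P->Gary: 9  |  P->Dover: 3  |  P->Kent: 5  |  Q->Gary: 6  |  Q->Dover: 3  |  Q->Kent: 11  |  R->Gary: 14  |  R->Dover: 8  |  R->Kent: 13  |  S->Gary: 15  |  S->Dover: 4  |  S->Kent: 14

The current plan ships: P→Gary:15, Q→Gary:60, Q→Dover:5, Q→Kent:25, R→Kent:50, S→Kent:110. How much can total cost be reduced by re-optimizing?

Current plan cost = 15·9 + 60·6 + 5·3 + 25·11 + 50·13 + 110·14 = 2975.
Optimal plan:
  P→Kent: 15 × 5 = 75
  Q→Gary: 75 × 6 = 450
  Q→Kent: 15 × 11 = 165
  R→Kent: 50 × 13 = 650
  S→Dover: 5 × 4 = 20
  S→Kent: 105 × 14 = 1470
Optimal cost = 2830.
Saving = 2975 − 2830 = 145.

145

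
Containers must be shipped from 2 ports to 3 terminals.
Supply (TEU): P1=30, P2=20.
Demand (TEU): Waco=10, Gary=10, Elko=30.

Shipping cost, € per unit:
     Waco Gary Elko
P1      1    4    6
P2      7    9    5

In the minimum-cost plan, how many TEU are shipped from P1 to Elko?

10

The minimum-cost plan:
  P1 to Waco: 10 × €1 = €10
  P1 to Gary: 10 × €4 = €40
  P1 to Elko: 10 × €6 = €60
  P2 to Elko: 20 × €5 = €100
Total cost = €210.
So P1→Elko carries 10 TEU.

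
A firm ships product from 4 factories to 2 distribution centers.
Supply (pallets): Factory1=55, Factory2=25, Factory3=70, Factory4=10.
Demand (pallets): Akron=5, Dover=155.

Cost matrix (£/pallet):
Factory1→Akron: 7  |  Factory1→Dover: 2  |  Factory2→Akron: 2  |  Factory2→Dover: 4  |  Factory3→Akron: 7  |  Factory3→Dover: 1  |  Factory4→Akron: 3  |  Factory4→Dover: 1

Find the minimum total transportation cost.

An optimal shipping plan:
  Factory1 to Dover: 55 × £2 = £110
  Factory2 to Akron: 5 × £2 = £10
  Factory2 to Dover: 20 × £4 = £80
  Factory3 to Dover: 70 × £1 = £70
  Factory4 to Dover: 10 × £1 = £10
Total = 110 + 10 + 80 + 70 + 10 = £280.
(Supply check: Factory1 ships 55; Factory2 ships 25; Factory3 ships 70; Factory4 ships 10.)

280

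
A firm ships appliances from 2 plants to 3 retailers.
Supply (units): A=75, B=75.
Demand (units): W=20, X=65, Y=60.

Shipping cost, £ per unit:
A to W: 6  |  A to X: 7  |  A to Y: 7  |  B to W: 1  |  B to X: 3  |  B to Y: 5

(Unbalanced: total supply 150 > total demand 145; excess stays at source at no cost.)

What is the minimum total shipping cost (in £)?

675

One minimum-cost allocation:
  A->X: 10 units
  A->Y: 60 units
  B->W: 20 units
  B->X: 55 units
Total cost = £675.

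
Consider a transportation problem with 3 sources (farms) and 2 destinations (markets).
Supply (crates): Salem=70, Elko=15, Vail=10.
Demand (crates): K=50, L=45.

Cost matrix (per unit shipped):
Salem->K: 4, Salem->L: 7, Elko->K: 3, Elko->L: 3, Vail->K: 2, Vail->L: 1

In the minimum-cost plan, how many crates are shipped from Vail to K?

Optimal shipments:
  Salem–K: 50 × 4 = 200
  Salem–L: 20 × 7 = 140
  Elko–L: 15 × 3 = 45
  Vail–L: 10 × 1 = 10
Total cost = 395.
The route Vail→K is not used.

0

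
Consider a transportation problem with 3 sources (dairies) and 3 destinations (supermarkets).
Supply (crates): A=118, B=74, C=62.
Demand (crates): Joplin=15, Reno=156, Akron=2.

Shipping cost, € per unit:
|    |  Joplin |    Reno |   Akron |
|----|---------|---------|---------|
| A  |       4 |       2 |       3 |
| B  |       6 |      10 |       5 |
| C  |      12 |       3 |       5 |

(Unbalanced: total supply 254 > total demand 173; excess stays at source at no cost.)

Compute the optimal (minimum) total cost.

433

A cheapest plan:
  A to Joplin: 15 × €4 = €60
  A to Reno: 101 × €2 = €202
  A to Akron: 2 × €3 = €6
  C to Reno: 55 × €3 = €165
Total = 60 + 202 + 6 + 165 = €433.
(Supply check: A ships 118; B ships 0; C ships 55.)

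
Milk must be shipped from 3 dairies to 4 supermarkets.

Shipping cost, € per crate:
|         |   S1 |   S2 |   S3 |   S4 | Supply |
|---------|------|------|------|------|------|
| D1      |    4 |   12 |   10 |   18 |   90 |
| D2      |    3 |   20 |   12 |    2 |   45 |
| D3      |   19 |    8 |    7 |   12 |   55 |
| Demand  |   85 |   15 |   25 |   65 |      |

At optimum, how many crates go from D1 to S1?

85

Optimal shipments:
  D1–S1: 85 × €4 = €340
  D1–S3: 5 × €10 = €50
  D2–S4: 45 × €2 = €90
  D3–S2: 15 × €8 = €120
  D3–S3: 20 × €7 = €140
  D3–S4: 20 × €12 = €240
Total cost = €980.
So D1→S1 carries 85 crates.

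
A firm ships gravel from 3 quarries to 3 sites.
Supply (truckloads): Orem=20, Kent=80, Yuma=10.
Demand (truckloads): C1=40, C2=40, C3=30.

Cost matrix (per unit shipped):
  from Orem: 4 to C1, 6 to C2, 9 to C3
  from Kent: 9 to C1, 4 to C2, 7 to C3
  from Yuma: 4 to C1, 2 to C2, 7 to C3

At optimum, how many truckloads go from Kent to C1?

10

Solving gives:
  Orem–C1: 20 × 4 = 80
  Kent–C1: 10 × 9 = 90
  Kent–C2: 40 × 4 = 160
  Kent–C3: 30 × 7 = 210
  Yuma–C1: 10 × 4 = 40
Total cost = 580.
So Kent→C1 carries 10 truckloads.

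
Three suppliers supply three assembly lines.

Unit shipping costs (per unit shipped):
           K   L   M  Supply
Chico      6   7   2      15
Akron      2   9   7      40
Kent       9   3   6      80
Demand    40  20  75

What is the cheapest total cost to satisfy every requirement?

An optimal shipping plan:
  Chico->M: 15 × 2 = 30
  Akron->K: 40 × 2 = 80
  Kent->L: 20 × 3 = 60
  Kent->M: 60 × 6 = 360
Total = 30 + 80 + 60 + 360 = 530.
(Supply check: Chico ships 15; Akron ships 40; Kent ships 80.)

530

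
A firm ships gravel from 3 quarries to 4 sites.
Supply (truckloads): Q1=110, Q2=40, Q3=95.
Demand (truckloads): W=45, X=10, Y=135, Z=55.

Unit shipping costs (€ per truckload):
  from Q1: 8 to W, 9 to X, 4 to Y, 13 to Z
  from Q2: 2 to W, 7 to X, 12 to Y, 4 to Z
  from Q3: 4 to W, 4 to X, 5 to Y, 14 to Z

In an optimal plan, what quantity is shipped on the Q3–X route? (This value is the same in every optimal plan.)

Optimal shipments:
  Q1→Y: 95 × €4 = €380
  Q1→Z: 15 × €13 = €195
  Q2→Z: 40 × €4 = €160
  Q3→W: 45 × €4 = €180
  Q3→X: 10 × €4 = €40
  Q3→Y: 40 × €5 = €200
Total cost = €1155.
So Q3→X carries 10 truckloads.

10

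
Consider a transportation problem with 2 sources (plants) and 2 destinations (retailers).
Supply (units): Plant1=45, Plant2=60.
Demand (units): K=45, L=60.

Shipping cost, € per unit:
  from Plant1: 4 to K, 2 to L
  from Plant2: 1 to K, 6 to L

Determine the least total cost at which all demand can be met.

225

Optimal allocation:
  Plant1->L: 45 units
  Plant2->K: 45 units
  Plant2->L: 15 units
Total cost = €225.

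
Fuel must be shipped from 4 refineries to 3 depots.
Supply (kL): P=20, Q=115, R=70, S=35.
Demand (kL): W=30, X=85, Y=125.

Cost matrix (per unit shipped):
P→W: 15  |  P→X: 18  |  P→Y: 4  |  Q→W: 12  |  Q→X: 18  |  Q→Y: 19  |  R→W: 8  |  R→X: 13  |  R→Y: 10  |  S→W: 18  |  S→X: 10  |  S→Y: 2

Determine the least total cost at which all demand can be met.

One minimum-cost allocation:
  P->Y: 20 × 4 = 80
  Q->W: 30 × 12 = 360
  Q->X: 85 × 18 = 1530
  R->Y: 70 × 10 = 700
  S->Y: 35 × 2 = 70
Total = 80 + 360 + 1530 + 700 + 70 = 2740.
(Supply check: P ships 20; Q ships 115; R ships 70; S ships 35.)

2740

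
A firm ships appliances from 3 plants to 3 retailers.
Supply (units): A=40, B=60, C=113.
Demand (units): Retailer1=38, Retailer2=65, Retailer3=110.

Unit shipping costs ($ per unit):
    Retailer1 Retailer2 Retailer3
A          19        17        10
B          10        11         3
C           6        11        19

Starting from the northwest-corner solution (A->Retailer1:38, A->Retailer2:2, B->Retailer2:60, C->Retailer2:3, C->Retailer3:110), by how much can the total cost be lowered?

1826

Current plan cost = 38·19 + 2·17 + 60·11 + 3·11 + 110·19 = $3539.
Optimal plan:
  A–Retailer3: 40 × $10 = $400
  B–Retailer3: 60 × $3 = $180
  C–Retailer1: 38 × $6 = $228
  C–Retailer2: 65 × $11 = $715
  C–Retailer3: 10 × $19 = $190
Optimal cost = $1713.
Saving = 3539 − 1713 = $1826.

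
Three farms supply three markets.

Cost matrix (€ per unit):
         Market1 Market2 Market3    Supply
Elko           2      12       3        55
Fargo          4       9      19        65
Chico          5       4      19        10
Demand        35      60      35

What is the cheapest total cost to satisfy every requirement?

695

An optimal shipping plan:
  Elko–Market1: 20 × €2 = €40
  Elko–Market3: 35 × €3 = €105
  Fargo–Market1: 15 × €4 = €60
  Fargo–Market2: 50 × €9 = €450
  Chico–Market2: 10 × €4 = €40
Total = 40 + 105 + 60 + 450 + 40 = €695.
(Supply check: Elko ships 55; Fargo ships 65; Chico ships 10.)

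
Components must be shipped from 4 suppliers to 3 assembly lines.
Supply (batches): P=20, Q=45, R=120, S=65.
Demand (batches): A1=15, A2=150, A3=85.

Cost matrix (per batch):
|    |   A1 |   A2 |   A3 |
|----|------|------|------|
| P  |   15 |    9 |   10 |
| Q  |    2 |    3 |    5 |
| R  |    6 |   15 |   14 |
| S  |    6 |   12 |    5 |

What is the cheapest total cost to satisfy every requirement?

2285

An optimal shipping plan:
  P to A2: 20 × 9 = 180
  Q to A2: 45 × 3 = 135
  R to A1: 15 × 6 = 90
  R to A2: 85 × 15 = 1275
  R to A3: 20 × 14 = 280
  S to A3: 65 × 5 = 325
Total = 180 + 135 + 90 + 1275 + 280 + 325 = 2285.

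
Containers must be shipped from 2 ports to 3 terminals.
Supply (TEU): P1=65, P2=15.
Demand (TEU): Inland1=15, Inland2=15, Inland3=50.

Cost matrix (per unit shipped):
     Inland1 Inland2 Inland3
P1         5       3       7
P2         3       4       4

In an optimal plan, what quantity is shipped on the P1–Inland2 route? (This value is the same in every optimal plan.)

Solving gives:
  P1 to Inland1: 15 × 5 = 75
  P1 to Inland2: 15 × 3 = 45
  P1 to Inland3: 35 × 7 = 245
  P2 to Inland3: 15 × 4 = 60
Total cost = 425.
So P1→Inland2 carries 15 TEU.

15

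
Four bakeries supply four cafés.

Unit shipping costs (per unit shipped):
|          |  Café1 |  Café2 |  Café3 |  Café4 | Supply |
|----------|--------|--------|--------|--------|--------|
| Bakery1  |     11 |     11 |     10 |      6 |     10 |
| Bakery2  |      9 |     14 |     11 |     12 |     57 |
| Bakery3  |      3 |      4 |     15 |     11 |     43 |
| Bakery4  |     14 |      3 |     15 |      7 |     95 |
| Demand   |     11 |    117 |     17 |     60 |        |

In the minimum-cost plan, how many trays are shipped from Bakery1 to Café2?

0

Solving gives:
  Bakery1->Café4: 10 × 6 = 60
  Bakery2->Café3: 17 × 11 = 187
  Bakery2->Café4: 40 × 12 = 480
  Bakery3->Café1: 11 × 3 = 33
  Bakery3->Café2: 32 × 4 = 128
  Bakery4->Café2: 85 × 3 = 255
  Bakery4->Café4: 10 × 7 = 70
Total cost = 1213.
The route Bakery1→Café2 is not used.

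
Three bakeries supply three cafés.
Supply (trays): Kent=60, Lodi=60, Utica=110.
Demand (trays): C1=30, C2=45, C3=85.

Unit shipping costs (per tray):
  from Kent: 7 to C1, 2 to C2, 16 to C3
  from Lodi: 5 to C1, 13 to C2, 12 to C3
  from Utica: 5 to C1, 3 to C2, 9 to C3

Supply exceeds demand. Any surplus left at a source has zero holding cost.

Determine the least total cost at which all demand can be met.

A cheapest plan:
  Kent–C2: 45 trays
  Lodi–C1: 30 trays
  Utica–C3: 85 trays
Total cost = 1005.

1005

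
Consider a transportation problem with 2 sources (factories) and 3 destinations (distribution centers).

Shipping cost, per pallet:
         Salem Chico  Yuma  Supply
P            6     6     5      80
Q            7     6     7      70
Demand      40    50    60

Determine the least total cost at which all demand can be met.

One minimum-cost allocation:
  P->Salem: 20 × 6 = 120
  P->Yuma: 60 × 5 = 300
  Q->Salem: 20 × 7 = 140
  Q->Chico: 50 × 6 = 300
Total = 120 + 300 + 140 + 300 = 860.

860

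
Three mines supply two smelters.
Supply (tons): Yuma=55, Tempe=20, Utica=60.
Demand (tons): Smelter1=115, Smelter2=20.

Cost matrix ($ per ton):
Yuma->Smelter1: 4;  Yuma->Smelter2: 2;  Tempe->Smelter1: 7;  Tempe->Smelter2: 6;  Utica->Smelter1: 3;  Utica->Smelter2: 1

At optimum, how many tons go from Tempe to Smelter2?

Optimal shipments:
  Yuma->Smelter1: 35 × $4 = $140
  Yuma->Smelter2: 20 × $2 = $40
  Tempe->Smelter1: 20 × $7 = $140
  Utica->Smelter1: 60 × $3 = $180
Total cost = $500.
The route Tempe→Smelter2 is not used.

0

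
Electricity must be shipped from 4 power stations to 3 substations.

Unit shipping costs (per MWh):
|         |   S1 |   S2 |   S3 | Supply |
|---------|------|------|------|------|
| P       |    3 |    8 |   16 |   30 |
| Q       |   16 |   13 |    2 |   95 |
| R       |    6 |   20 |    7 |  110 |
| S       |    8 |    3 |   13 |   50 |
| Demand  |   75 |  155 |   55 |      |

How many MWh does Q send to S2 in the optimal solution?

75

Solving gives:
  P->S2: 30 × 8 = 240
  Q->S2: 75 × 13 = 975
  Q->S3: 20 × 2 = 40
  R->S1: 75 × 6 = 450
  R->S3: 35 × 7 = 245
  S->S2: 50 × 3 = 150
Total cost = 2100.
So Q→S2 carries 75 MWh.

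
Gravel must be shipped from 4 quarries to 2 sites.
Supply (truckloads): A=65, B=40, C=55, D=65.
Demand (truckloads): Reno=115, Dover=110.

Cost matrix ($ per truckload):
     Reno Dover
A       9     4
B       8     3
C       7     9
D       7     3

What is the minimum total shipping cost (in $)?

1200

Optimal allocation:
  A to Dover: 65 truckloads
  B to Dover: 40 truckloads
  C to Reno: 55 truckloads
  D to Reno: 60 truckloads
  D to Dover: 5 truckloads
Total cost = $1200.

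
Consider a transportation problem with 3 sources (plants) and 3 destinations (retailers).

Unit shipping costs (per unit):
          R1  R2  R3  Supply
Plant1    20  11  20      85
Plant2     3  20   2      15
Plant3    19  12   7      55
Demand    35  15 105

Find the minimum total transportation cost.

1980

One minimum-cost allocation:
  Plant1–R1: 35 units
  Plant1–R2: 15 units
  Plant1–R3: 35 units
  Plant2–R3: 15 units
  Plant3–R3: 55 units
Total cost = 1980.
(Supply check: Plant1 ships 85; Plant2 ships 15; Plant3 ships 55.)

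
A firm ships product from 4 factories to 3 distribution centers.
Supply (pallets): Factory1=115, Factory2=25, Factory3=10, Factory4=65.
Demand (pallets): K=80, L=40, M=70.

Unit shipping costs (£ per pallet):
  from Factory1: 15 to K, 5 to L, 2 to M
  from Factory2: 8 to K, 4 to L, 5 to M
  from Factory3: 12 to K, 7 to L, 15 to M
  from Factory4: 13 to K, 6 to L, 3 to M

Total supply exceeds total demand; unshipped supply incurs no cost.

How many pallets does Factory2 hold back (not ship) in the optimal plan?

0

An optimal plan:
  Factory1 to L: 40 × £5 = £200
  Factory1 to M: 70 × £2 = £140
  Factory2 to K: 25 × £8 = £200
  Factory3 to K: 10 × £12 = £120
  Factory4 to K: 45 × £13 = £585
Total cost = £1245.
Factory2 ships 25 of its 25, leaving 0.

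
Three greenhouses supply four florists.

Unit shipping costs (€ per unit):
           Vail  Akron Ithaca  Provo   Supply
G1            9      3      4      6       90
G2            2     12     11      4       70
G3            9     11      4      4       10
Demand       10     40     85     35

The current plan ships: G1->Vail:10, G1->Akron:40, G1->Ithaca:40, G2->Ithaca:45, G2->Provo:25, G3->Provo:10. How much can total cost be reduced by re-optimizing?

Current plan cost = 10·9 + 40·3 + 40·4 + 45·11 + 25·4 + 10·4 = €1005.
Optimal plan:
  G1->Akron: 40 × €3 = €120
  G1->Ithaca: 50 × €4 = €200
  G2->Vail: 10 × €2 = €20
  G2->Ithaca: 25 × €11 = €275
  G2->Provo: 35 × €4 = €140
  G3->Ithaca: 10 × €4 = €40
Optimal cost = €795.
Saving = 1005 − 795 = €210.

210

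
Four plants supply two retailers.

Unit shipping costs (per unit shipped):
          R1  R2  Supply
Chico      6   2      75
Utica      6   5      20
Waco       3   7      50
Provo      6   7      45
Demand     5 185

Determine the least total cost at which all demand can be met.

895

A cheapest plan:
  Chico–R2: 75 × 2 = 150
  Utica–R2: 20 × 5 = 100
  Waco–R1: 5 × 3 = 15
  Waco–R2: 45 × 7 = 315
  Provo–R2: 45 × 7 = 315
Total = 150 + 100 + 15 + 315 + 315 = 895.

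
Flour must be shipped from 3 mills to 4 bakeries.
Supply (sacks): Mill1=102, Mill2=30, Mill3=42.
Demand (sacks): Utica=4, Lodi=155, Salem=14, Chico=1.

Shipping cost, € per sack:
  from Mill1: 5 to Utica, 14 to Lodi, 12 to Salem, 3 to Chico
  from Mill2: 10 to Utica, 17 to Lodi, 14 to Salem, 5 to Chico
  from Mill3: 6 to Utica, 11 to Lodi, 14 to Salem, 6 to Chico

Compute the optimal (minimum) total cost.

Optimal allocation:
  Mill1->Utica: 4 × €5 = €20
  Mill1->Lodi: 98 × €14 = €1372
  Mill2->Lodi: 15 × €17 = €255
  Mill2->Salem: 14 × €14 = €196
  Mill2->Chico: 1 × €5 = €5
  Mill3->Lodi: 42 × €11 = €462
Total = 20 + 1372 + 255 + 196 + 5 + 462 = €2310.

2310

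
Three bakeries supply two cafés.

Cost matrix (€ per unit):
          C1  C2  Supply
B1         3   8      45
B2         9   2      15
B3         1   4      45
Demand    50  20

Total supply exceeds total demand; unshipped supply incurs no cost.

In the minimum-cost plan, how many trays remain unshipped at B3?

0

An optimal plan:
  B1 to C1: 10 × €3 = €30
  B2 to C2: 15 × €2 = €30
  B3 to C1: 40 × €1 = €40
  B3 to C2: 5 × €4 = €20
Total cost = €120.
B3 ships 45 of its 45, leaving 0.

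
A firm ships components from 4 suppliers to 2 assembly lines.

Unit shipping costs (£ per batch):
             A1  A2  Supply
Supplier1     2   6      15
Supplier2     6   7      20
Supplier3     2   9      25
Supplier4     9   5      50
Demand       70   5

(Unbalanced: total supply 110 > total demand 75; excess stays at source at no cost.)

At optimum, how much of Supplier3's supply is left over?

An optimal plan:
  Supplier1 to A1: 15 batches
  Supplier2 to A1: 20 batches
  Supplier3 to A1: 25 batches
  Supplier4 to A1: 10 batches
  Supplier4 to A2: 5 batches
Total cost = £315.
Supplier3 ships 25 of its 25, leaving 0.

0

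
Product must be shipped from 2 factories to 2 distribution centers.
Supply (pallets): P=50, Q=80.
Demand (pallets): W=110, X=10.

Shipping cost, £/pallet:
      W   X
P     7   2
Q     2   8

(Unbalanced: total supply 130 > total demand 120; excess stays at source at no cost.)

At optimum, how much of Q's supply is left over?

Minimum-cost shipments:
  P→W: 30 pallets
  P→X: 10 pallets
  Q→W: 80 pallets
Total cost = £390.
Q ships 80 of its 80, leaving 0.

0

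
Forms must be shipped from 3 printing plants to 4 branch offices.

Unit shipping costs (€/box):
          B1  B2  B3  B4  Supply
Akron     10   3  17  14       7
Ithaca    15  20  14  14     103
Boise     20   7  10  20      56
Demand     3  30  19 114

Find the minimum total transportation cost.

An optimal shipping plan:
  Akron to B1: 3 boxes
  Akron to B4: 4 boxes
  Ithaca to B4: 103 boxes
  Boise to B2: 30 boxes
  Boise to B3: 19 boxes
  Boise to B4: 7 boxes
Total cost = €2068.

2068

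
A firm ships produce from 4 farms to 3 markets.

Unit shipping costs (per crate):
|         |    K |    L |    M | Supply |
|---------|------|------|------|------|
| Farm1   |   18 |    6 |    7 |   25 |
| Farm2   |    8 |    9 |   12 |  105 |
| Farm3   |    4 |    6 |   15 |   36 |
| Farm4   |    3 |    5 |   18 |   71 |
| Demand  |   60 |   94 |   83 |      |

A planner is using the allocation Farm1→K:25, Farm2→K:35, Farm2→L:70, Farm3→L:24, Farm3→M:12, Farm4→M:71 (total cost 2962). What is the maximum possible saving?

Current plan cost = 25·18 + 35·8 + 70·9 + 24·6 + 12·15 + 71·18 = 2962.
Optimal plan:
  Farm1→M: 25 × 7 = 175
  Farm2→L: 47 × 9 = 423
  Farm2→M: 58 × 12 = 696
  Farm3→K: 36 × 4 = 144
  Farm4→K: 24 × 3 = 72
  Farm4→L: 47 × 5 = 235
Optimal cost = 1745.
Saving = 2962 − 1745 = 1217.

1217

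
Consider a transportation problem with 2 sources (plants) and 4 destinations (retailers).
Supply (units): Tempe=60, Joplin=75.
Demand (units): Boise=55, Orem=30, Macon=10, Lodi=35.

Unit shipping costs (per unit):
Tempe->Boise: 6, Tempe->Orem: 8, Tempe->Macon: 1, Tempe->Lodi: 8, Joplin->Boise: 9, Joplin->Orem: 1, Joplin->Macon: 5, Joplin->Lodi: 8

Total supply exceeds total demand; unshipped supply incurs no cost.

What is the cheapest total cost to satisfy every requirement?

665

An optimal shipping plan:
  Tempe→Boise: 50 × 6 = 300
  Tempe→Macon: 10 × 1 = 10
  Joplin→Boise: 5 × 9 = 45
  Joplin→Orem: 30 × 1 = 30
  Joplin→Lodi: 35 × 8 = 280
Total = 300 + 10 + 45 + 30 + 280 = 665.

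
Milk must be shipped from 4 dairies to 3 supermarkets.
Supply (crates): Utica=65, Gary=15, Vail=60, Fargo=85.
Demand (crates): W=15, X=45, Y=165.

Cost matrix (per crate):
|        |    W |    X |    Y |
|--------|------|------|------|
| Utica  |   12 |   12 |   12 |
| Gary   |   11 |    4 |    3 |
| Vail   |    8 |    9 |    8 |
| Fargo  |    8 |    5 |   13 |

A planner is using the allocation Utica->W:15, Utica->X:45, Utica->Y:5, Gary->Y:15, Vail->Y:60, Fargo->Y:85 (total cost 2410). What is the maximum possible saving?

Current plan cost = 15·12 + 45·12 + 5·12 + 15·3 + 60·8 + 85·13 = 2410.
Optimal plan:
  Utica to Y: 65 × 12 = 780
  Gary to Y: 15 × 3 = 45
  Vail to Y: 60 × 8 = 480
  Fargo to W: 15 × 8 = 120
  Fargo to X: 45 × 5 = 225
  Fargo to Y: 25 × 13 = 325
Optimal cost = 1975.
Saving = 2410 − 1975 = 435.

435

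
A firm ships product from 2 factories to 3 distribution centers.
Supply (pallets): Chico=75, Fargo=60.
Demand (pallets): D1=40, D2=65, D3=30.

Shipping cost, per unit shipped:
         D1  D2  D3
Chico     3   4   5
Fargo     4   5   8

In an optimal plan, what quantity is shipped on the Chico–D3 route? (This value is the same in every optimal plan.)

30

The minimum-cost plan:
  Chico→D1: 40 pallets
  Chico→D2: 5 pallets
  Chico→D3: 30 pallets
  Fargo→D2: 60 pallets
Total cost = 590.
So Chico→D3 carries 30 pallets.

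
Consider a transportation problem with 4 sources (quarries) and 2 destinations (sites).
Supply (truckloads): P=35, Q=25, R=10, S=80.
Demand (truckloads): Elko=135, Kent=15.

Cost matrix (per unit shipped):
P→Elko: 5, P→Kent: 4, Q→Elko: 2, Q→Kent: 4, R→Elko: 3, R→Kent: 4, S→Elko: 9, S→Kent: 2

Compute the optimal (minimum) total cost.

870

Optimal allocation:
  P->Elko: 35 × 5 = 175
  Q->Elko: 25 × 2 = 50
  R->Elko: 10 × 3 = 30
  S->Elko: 65 × 9 = 585
  S->Kent: 15 × 2 = 30
Total = 175 + 50 + 30 + 585 + 30 = 870.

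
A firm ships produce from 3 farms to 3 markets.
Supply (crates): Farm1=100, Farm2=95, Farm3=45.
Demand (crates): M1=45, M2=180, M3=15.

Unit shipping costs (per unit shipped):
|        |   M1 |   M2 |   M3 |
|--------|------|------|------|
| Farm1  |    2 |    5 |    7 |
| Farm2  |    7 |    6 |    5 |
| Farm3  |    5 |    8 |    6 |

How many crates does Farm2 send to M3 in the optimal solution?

Optimal shipments:
  Farm1->M1: 15 × 2 = 30
  Farm1->M2: 85 × 5 = 425
  Farm2->M2: 95 × 6 = 570
  Farm3->M1: 30 × 5 = 150
  Farm3->M3: 15 × 6 = 90
Total cost = 1265.
The route Farm2→M3 is not used.

0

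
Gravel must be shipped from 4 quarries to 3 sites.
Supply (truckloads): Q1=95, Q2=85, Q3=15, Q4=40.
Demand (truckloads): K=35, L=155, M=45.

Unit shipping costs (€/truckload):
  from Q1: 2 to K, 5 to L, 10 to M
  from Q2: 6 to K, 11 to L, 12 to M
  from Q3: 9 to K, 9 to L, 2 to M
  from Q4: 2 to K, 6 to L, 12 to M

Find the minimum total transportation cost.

An optimal shipping plan:
  Q1 to L: 95 × €5 = €475
  Q2 to K: 35 × €6 = €210
  Q2 to L: 20 × €11 = €220
  Q2 to M: 30 × €12 = €360
  Q3 to M: 15 × €2 = €30
  Q4 to L: 40 × €6 = €240
Total = 475 + 210 + 220 + 360 + 30 + 240 = €1535.

1535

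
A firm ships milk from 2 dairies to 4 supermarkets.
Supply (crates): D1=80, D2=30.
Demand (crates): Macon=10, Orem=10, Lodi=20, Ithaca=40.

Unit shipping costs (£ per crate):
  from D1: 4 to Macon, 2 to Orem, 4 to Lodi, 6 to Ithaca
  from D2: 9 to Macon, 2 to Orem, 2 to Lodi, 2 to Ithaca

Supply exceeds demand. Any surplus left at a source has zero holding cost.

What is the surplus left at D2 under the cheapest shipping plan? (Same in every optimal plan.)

0

An optimal plan:
  D1→Macon: 10 × £4 = £40
  D1→Orem: 10 × £2 = £20
  D1→Lodi: 20 × £4 = £80
  D1→Ithaca: 10 × £6 = £60
  D2→Ithaca: 30 × £2 = £60
Total cost = £260.
D2 ships 30 of its 30, leaving 0.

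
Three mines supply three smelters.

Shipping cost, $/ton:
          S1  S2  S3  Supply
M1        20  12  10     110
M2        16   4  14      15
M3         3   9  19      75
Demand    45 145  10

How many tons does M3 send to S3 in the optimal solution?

0

Optimal shipments:
  M1–S2: 100 tons
  M1–S3: 10 tons
  M2–S2: 15 tons
  M3–S1: 45 tons
  M3–S2: 30 tons
Total cost = $1765.
The route M3→S3 is not used.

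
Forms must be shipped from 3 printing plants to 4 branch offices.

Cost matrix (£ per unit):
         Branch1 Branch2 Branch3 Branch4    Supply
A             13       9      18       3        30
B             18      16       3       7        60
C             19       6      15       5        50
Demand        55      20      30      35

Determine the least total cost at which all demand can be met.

One minimum-cost allocation:
  A–Branch1: 30 × £13 = £390
  B–Branch1: 25 × £18 = £450
  B–Branch3: 30 × £3 = £90
  B–Branch4: 5 × £7 = £35
  C–Branch2: 20 × £6 = £120
  C–Branch4: 30 × £5 = £150
Total = 390 + 450 + 90 + 35 + 120 + 150 = £1235.
(Supply check: A ships 30; B ships 60; C ships 50.)

1235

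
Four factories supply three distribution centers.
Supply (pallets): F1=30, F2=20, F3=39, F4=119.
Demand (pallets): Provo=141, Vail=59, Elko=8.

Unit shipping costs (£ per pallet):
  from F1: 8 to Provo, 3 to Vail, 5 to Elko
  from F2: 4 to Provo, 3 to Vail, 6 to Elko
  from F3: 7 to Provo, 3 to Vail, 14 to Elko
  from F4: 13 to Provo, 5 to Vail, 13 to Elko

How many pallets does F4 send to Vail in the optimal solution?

59

The minimum-cost plan:
  F1->Provo: 22 × £8 = £176
  F1->Elko: 8 × £5 = £40
  F2->Provo: 20 × £4 = £80
  F3->Provo: 39 × £7 = £273
  F4->Provo: 60 × £13 = £780
  F4->Vail: 59 × £5 = £295
Total cost = £1644.
So F4→Vail carries 59 pallets.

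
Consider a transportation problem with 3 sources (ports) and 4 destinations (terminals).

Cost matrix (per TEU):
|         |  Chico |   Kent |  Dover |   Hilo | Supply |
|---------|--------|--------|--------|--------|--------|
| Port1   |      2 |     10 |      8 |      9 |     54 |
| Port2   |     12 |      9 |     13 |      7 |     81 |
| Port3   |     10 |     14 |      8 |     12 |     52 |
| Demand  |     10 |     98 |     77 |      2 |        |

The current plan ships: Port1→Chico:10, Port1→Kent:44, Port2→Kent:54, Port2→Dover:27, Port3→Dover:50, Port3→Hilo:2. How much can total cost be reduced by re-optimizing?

Current plan cost = 10·2 + 44·10 + 54·9 + 27·13 + 50·8 + 2·12 = 1721.
Optimal plan:
  Port1–Chico: 10 × 2 = 20
  Port1–Kent: 19 × 10 = 190
  Port1–Dover: 25 × 8 = 200
  Port2–Kent: 79 × 9 = 711
  Port2–Hilo: 2 × 7 = 14
  Port3–Dover: 52 × 8 = 416
Optimal cost = 1551.
Saving = 1721 − 1551 = 170.

170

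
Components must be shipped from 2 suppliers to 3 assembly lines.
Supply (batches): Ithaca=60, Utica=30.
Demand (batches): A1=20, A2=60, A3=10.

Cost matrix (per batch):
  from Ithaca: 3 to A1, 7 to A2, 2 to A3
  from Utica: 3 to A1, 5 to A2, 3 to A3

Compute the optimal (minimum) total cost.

One minimum-cost allocation:
  Ithaca–A1: 20 × 3 = 60
  Ithaca–A2: 30 × 7 = 210
  Ithaca–A3: 10 × 2 = 20
  Utica–A2: 30 × 5 = 150
Total = 60 + 210 + 20 + 150 = 440.

440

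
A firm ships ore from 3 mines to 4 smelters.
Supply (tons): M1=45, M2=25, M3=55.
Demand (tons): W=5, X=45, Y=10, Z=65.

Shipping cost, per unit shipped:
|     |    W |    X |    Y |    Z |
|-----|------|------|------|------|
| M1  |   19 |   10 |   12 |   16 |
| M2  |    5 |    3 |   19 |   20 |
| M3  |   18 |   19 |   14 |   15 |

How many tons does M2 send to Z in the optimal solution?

0

The minimum-cost plan:
  M1–X: 25 × 10 = 250
  M1–Y: 10 × 12 = 120
  M1–Z: 10 × 16 = 160
  M2–W: 5 × 5 = 25
  M2–X: 20 × 3 = 60
  M3–Z: 55 × 15 = 825
Total cost = 1440.
The route M2→Z is not used.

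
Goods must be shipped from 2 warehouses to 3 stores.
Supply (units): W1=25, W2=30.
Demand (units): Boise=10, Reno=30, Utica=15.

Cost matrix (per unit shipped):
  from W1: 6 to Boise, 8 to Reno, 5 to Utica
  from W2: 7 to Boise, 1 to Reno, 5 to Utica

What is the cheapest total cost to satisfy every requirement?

165

Optimal allocation:
  W1->Boise: 10 units
  W1->Utica: 15 units
  W2->Reno: 30 units
Total cost = 165.
(Supply check: W1 ships 25; W2 ships 30.)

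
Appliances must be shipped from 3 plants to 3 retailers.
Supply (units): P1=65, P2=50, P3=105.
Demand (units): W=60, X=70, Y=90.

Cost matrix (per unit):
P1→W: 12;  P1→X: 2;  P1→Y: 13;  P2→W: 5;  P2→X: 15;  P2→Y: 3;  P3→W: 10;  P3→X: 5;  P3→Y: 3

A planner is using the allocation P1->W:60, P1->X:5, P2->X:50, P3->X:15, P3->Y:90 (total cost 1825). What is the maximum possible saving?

Current plan cost = 60·12 + 5·2 + 50·15 + 15·5 + 90·3 = 1825.
Optimal plan:
  P1→X: 65 × 2 = 130
  P2→W: 50 × 5 = 250
  P3→W: 10 × 10 = 100
  P3→X: 5 × 5 = 25
  P3→Y: 90 × 3 = 270
Optimal cost = 775.
Saving = 1825 − 775 = 1050.

1050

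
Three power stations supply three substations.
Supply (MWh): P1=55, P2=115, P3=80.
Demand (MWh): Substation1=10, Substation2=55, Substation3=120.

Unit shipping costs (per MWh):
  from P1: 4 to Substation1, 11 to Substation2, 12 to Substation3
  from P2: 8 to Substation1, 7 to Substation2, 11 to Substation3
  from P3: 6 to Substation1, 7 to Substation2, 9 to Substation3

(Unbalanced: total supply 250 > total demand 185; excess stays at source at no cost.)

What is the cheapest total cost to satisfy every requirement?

A cheapest plan:
  P1→Substation1: 10 × 4 = 40
  P2→Substation2: 55 × 7 = 385
  P2→Substation3: 40 × 11 = 440
  P3→Substation3: 80 × 9 = 720
Total = 40 + 385 + 440 + 720 = 1585.

1585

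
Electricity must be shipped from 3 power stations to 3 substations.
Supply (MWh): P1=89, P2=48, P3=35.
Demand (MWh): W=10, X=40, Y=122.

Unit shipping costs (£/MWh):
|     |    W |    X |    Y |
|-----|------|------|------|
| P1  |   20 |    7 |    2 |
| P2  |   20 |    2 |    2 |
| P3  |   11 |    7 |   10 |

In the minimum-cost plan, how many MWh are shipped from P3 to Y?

Solving gives:
  P1–Y: 89 MWh
  P2–X: 15 MWh
  P2–Y: 33 MWh
  P3–W: 10 MWh
  P3–X: 25 MWh
Total cost = £559.
The route P3→Y is not used.

0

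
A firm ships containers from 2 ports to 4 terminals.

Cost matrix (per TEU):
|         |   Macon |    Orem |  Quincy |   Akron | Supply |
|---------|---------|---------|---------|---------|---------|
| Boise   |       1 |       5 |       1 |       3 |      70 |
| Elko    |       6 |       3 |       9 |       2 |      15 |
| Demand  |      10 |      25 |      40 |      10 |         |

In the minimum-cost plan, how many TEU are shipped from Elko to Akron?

0

Optimal shipments:
  Boise to Macon: 10 × 1 = 10
  Boise to Orem: 10 × 5 = 50
  Boise to Quincy: 40 × 1 = 40
  Boise to Akron: 10 × 3 = 30
  Elko to Orem: 15 × 3 = 45
Total cost = 175.
The route Elko→Akron is not used.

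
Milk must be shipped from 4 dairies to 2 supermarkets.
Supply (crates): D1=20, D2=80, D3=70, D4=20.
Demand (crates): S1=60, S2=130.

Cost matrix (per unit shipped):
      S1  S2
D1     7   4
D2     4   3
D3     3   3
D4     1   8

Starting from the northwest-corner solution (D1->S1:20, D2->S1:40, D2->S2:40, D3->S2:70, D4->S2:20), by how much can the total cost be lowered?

Current plan cost = 20·7 + 40·4 + 40·3 + 70·3 + 20·8 = 790.
Optimal plan:
  D1→S2: 20 × 4 = 80
  D2→S2: 80 × 3 = 240
  D3→S1: 40 × 3 = 120
  D3→S2: 30 × 3 = 90
  D4→S1: 20 × 1 = 20
Optimal cost = 550.
Saving = 790 − 550 = 240.

240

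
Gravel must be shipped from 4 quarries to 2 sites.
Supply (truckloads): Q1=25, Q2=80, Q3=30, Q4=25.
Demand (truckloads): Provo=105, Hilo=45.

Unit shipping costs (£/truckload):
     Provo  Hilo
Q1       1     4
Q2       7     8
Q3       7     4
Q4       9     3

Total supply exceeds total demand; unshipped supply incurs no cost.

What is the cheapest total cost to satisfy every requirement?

740

One minimum-cost allocation:
  Q1–Provo: 25 × £1 = £25
  Q2–Provo: 70 × £7 = £490
  Q3–Provo: 10 × £7 = £70
  Q3–Hilo: 20 × £4 = £80
  Q4–Hilo: 25 × £3 = £75
Total = 25 + 490 + 70 + 80 + 75 = £740.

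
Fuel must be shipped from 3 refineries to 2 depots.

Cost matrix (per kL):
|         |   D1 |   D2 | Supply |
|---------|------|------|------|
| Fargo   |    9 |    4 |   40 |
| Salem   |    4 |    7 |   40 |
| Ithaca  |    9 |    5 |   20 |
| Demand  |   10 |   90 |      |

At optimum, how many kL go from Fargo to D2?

The minimum-cost plan:
  Fargo->D2: 40 × 4 = 160
  Salem->D1: 10 × 4 = 40
  Salem->D2: 30 × 7 = 210
  Ithaca->D2: 20 × 5 = 100
Total cost = 510.
So Fargo→D2 carries 40 kL.

40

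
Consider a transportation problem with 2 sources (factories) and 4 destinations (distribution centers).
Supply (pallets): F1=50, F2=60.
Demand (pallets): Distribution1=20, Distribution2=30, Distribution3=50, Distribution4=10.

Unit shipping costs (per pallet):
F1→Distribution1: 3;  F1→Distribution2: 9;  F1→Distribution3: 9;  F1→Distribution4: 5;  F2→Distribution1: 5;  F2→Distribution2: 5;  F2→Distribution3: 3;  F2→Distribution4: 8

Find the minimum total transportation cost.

490

An optimal shipping plan:
  F1 to Distribution1: 20 pallets
  F1 to Distribution2: 20 pallets
  F1 to Distribution4: 10 pallets
  F2 to Distribution2: 10 pallets
  F2 to Distribution3: 50 pallets
Total cost = 490.
(Supply check: F1 ships 50; F2 ships 60.)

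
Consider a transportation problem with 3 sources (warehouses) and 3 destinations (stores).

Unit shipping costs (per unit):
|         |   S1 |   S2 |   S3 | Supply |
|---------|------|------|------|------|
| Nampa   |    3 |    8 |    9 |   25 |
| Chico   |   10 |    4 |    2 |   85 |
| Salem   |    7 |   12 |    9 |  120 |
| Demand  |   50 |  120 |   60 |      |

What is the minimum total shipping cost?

A cheapest plan:
  Nampa to S2: 25 units
  Chico to S2: 85 units
  Salem to S1: 50 units
  Salem to S2: 10 units
  Salem to S3: 60 units
Total cost = 1550.
(Supply check: Nampa ships 25; Chico ships 85; Salem ships 120.)

1550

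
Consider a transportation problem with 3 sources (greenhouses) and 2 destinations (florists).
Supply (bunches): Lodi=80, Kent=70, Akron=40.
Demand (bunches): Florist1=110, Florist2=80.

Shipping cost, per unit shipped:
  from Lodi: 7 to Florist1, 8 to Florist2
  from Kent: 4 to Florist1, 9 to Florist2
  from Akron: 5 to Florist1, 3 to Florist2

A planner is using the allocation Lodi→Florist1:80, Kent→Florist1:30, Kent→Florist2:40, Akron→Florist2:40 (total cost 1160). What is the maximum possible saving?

160

Current plan cost = 80·7 + 30·4 + 40·9 + 40·3 = 1160.
Optimal plan:
  Lodi→Florist1: 40 × 7 = 280
  Lodi→Florist2: 40 × 8 = 320
  Kent→Florist1: 70 × 4 = 280
  Akron→Florist2: 40 × 3 = 120
Optimal cost = 1000.
Saving = 1160 − 1000 = 160.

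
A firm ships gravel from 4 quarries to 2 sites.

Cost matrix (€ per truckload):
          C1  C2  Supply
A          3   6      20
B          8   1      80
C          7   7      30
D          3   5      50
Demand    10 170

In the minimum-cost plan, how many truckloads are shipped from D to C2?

50

Solving gives:
  A->C1: 10 × €3 = €30
  A->C2: 10 × €6 = €60
  B->C2: 80 × €1 = €80
  C->C2: 30 × €7 = €210
  D->C2: 50 × €5 = €250
Total cost = €630.
So D→C2 carries 50 truckloads.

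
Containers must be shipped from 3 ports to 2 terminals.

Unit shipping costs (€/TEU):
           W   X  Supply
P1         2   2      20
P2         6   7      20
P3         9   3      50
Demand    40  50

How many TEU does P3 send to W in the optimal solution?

The minimum-cost plan:
  P1 to W: 20 × €2 = €40
  P2 to W: 20 × €6 = €120
  P3 to X: 50 × €3 = €150
Total cost = €310.
The route P3→W is not used.

0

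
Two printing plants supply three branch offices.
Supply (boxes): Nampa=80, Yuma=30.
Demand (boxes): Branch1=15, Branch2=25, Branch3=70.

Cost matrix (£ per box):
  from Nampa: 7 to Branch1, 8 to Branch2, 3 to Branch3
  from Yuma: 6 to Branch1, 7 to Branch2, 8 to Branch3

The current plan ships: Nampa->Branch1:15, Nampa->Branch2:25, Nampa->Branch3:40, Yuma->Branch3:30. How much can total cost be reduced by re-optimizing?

180

Current plan cost = 15·7 + 25·8 + 40·3 + 30·8 = £665.
Optimal plan:
  Nampa to Branch1: 10 × £7 = £70
  Nampa to Branch3: 70 × £3 = £210
  Yuma to Branch1: 5 × £6 = £30
  Yuma to Branch2: 25 × £7 = £175
Optimal cost = £485.
Saving = 665 − 485 = £180.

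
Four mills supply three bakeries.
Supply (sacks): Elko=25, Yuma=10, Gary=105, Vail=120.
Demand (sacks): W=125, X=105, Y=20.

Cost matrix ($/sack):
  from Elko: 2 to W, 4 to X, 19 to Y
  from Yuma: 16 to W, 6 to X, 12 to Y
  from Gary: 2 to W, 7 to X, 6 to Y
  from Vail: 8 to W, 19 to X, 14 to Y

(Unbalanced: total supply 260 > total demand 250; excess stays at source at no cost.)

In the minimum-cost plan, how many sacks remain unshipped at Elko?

Minimum-cost shipments:
  Elko→X: 25 × $4 = $100
  Yuma→X: 10 × $6 = $60
  Gary→W: 15 × $2 = $30
  Gary→X: 70 × $7 = $490
  Gary→Y: 20 × $6 = $120
  Vail→W: 110 × $8 = $880
Total cost = $1680.
Elko ships 25 of its 25, leaving 0.

0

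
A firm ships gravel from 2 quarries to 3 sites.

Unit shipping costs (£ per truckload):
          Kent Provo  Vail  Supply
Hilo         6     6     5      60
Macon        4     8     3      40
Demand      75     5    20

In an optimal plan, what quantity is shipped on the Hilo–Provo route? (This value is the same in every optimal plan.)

5

Solving gives:
  Hilo->Kent: 35 × £6 = £210
  Hilo->Provo: 5 × £6 = £30
  Hilo->Vail: 20 × £5 = £100
  Macon->Kent: 40 × £4 = £160
Total cost = £500.
So Hilo→Provo carries 5 truckloads.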